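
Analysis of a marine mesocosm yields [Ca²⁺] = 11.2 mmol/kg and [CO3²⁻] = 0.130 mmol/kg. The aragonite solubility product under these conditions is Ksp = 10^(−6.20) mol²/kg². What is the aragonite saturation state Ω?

Ω = 2.31

Ksp = 10^(−6.20) = 6.310×10^-7
Ω = [Ca²⁺][CO3²⁻]/Ksp = (11.2×10^-3)(0.130×10^-3) / 6.310×10^-7 = 2.31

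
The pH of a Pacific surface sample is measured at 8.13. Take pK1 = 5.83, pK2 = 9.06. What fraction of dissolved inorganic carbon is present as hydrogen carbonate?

α₁ = 1 / (1 + [H⁺]/K1 + K2/[H⁺]) = 1 / (1 + 10^-2.30 + 10^-0.93)
   = 1 / (1 + 0.0050119 + 0.11749) = 1/1.1225 = 0.8909

α₁ = 0.891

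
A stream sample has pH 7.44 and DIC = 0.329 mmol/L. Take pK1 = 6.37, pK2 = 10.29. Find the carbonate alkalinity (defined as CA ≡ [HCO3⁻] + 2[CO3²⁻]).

CA = [HCO3⁻] + 2[CO3²⁻] = (α₁ + 2α₂)·DIC
At pH 7.44: [H⁺]/K1 = 10^-1.07 = 0.085114, K2/[H⁺] = 10^-2.85 = 0.0014125
α₁ = 1/(1 + 0.085114 + 0.0014125) = 1/1.0865 = 0.9204; α₂ = α₁·K2/[H⁺] = 0.001300
α₁ + 2α₂ = 0.9230
CA = 0.9230 × 0.329 = 0.304 mmol/L

CA = 0.304 mmol/L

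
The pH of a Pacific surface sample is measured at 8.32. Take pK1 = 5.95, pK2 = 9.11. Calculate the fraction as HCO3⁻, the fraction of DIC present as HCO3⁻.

α₁ = 0.857

α₁ = 1 / (1 + [H⁺]/K1 + K2/[H⁺]) = 1 / (1 + 10^-2.37 + 10^-0.79)
   = 1 / (1 + 0.0042658 + 0.16218) = 1/1.1664 = 0.8573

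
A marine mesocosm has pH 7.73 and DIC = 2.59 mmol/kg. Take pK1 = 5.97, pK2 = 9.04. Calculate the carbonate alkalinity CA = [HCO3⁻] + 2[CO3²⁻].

CA = [HCO3⁻] + 2[CO3²⁻] = (α₁ + 2α₂)·DIC
At pH 7.73: [H⁺]/K1 = 10^-1.76 = 0.017378, K2/[H⁺] = 10^-1.31 = 0.048978
α₁ = 1/(1 + 0.017378 + 0.048978) = 1/1.0664 = 0.9378; α₂ = α₁·K2/[H⁺] = 0.04593
α₁ + 2α₂ = 1.0296
CA = 1.0296 × 2.59 = 2.67 mmol/kg

CA = 2.67 mmol/kg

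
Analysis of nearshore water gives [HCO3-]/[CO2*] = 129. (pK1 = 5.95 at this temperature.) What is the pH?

From K1 = [H⁺][HCO3-]/[CO2*]:  pH = pK1 + log₁₀([HCO3-]/[CO2*])
log₁₀(129) = +2.111
pH = 5.95 + (+2.111) = 8.06

pH = 8.06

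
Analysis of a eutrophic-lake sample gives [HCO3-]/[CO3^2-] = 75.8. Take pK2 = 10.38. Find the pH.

From K2 = [H⁺][CO3^2-]/[HCO3-]:  pH = pK2 − log₁₀([HCO3-]/[CO3^2-])
log₁₀(75.8) = +1.880
pH = 10.38 − (+1.880) = 8.50

pH = 8.50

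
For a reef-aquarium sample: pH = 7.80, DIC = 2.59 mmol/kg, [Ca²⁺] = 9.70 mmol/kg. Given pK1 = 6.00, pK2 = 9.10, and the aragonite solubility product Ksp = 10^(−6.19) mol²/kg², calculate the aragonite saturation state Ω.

Ω = 1.83

α₂ = 1 / (1 + [H⁺]/K2 + [H⁺]²/(K1K2)) = 1 / (1 + 10^+1.30 + 10^-0.50)
   = 1 / (1 + 19.953 + 0.31623) = 1/21.269 = 0.04702
[CO3²⁻] = α₂ × DIC = 0.04702 × 2.59 = 0.1218 mmol/kg
Ksp = 10^(−6.19) = 6.457×10^-7
Ω = [Ca²⁺][CO3²⁻]/Ksp = (9.70×10^-3)(1.218×10^-4) / 6.457×10^-7 = 1.83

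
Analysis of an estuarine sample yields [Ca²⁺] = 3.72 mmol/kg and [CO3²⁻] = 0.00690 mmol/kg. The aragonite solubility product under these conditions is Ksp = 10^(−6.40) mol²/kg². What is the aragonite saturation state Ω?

Ω = 0.0645

Ksp = 10^(−6.40) = 3.981×10^-7
Ω = [Ca²⁺][CO3²⁻]/Ksp = (3.72×10^-3)(0.00690×10^-3) / 3.981×10^-7 = 0.0645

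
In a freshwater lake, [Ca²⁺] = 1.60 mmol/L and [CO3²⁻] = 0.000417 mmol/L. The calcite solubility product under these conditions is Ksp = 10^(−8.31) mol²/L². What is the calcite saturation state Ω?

Ksp = 10^(−8.31) = 4.898×10^-9
Ω = [Ca²⁺][CO3²⁻]/Ksp = (1.60×10^-3)(0.000417×10^-3) / 4.898×10^-9 = 0.136

Ω = 0.136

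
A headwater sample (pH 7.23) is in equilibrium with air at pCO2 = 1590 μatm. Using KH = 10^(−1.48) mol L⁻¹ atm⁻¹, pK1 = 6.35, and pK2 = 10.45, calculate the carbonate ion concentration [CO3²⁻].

[CO2*] = KH · pCO2 = 10^(−1.48) × 1590×10^-6 = 5.265×10^-5 mol/L
α₀ = 1/(1 + K1/[H⁺] + K1K2/[H⁺]²) = 1/(1 + 10^+0.88 + 10^-2.34) = 0.1164
DIC = [CO2*]/α₀ = 5.265×10^-5 / 0.1164 = 0.4523 mmol/L
[CO3²⁻] = α₂·DIC; α₂ = 0.0005321, so [CO3²⁻] = 0.0005321 × 0.4523 = 0.000241 mmol/L = 0.241 μmol/L

[CO3²⁻] = 0.241 μmol/L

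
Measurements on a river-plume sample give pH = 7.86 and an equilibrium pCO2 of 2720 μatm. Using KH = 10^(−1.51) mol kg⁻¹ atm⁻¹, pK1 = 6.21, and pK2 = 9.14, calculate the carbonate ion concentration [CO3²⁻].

[CO3²⁻] = 0.197 mmol/kg

[CO2*] = KH · pCO2 = 10^(−1.51) × 2720×10^-6 = 8.406×10^-5 mol/kg
α₀ = 1/(1 + K1/[H⁺] + K1K2/[H⁺]²) = 1/(1 + 10^+1.65 + 10^+0.37) = 0.02083
DIC = [CO2*]/α₀ = 8.406×10^-5 / 0.02083 = 4.036 mmol/kg
[CO3²⁻] = α₂·DIC; α₂ = 0.04883, so [CO3²⁻] = 0.04883 × 4.036 = 0.197 mmol/kg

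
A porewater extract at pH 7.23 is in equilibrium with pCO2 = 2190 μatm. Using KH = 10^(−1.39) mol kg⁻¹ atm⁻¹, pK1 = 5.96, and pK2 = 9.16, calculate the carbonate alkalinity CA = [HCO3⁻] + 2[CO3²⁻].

[CO2*] = KH · pCO2 = 10^(−1.39) × 2190×10^-6 = 8.922×10^-5 mol/kg
α₀ = 1/(1 + K1/[H⁺] + K1K2/[H⁺]²) = 1/(1 + 10^+1.27 + 10^-0.66) = 0.05040
DIC = [CO2*]/α₀ = 8.922×10^-5 / 0.05040 = 1.770 mmol/kg
CA = (α₁ + 2α₂)·DIC = (0.9386 + 2×0.01103) × 1.770 = 1.70 mmol/kg

CA = 1.70 mmol/kg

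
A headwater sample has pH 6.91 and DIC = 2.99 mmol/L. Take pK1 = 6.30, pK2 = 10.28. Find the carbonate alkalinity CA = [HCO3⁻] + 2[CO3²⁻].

CA = [HCO3⁻] + 2[CO3²⁻] = (α₁ + 2α₂)·DIC
At pH 6.91: [H⁺]/K1 = 10^-0.61 = 0.24547, K2/[H⁺] = 10^-3.37 = 0.00042658
α₁ = 1/(1 + 0.24547 + 0.00042658) = 1/1.2459 = 0.8026; α₂ = α₁·K2/[H⁺] = 0.0003424
α₁ + 2α₂ = 0.8033
CA = 0.8033 × 2.99 = 2.40 mmol/L

CA = 2.40 mmol/L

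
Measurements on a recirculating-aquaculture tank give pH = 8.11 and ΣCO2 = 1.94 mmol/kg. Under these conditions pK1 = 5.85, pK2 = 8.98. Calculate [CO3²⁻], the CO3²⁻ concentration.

[CO3²⁻] = 0.229 mmol/kg

α₂ = 1 / (1 + [H⁺]/K2 + [H⁺]²/(K1K2)) = 1 / (1 + 10^+0.87 + 10^-1.39)
   = 1 / (1 + 7.4131 + 0.040738) = 1/8.4538 = 0.1183
[CO3²⁻] = α₂ × DIC = 0.1183 × 1.94 = 0.229 mmol/kg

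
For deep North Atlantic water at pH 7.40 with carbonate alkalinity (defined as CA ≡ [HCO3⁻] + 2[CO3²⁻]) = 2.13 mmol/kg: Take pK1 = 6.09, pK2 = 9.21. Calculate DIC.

DIC = 2.20 mmol/kg

CA = [HCO3⁻] + 2[CO3²⁻] = (α₁ + 2α₂)·DIC
At pH 7.40: [H⁺]/K1 = 10^-1.31 = 0.048978, K2/[H⁺] = 10^-1.81 = 0.015488
α₁ = 1/(1 + 0.048978 + 0.015488) = 1/1.0645 = 0.9394; α₂ = α₁·K2/[H⁺] = 0.01455
α₁ + 2α₂ = 0.9685
DIC = CA / (α₁ + 2α₂) = 2.13 / 0.9685 = 2.20 mmol/kg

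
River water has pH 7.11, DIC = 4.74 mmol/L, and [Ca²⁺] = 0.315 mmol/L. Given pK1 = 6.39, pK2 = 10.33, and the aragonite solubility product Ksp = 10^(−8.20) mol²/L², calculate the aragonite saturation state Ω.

Ω = 0.120

α₂ = 1 / (1 + [H⁺]/K2 + [H⁺]²/(K1K2)) = 1 / (1 + 10^+3.22 + 10^+2.50)
   = 1 / (1 + 1659.6 + 316.23) = 1/1976.8 = 0.0005059
[CO3²⁻] = α₂ × DIC = 0.0005059 × 4.74 = 0.002398 mmol/L = 2.398 μmol/L
Ksp = 10^(−8.20) = 6.310×10^-9
Ω = [Ca²⁺][CO3²⁻]/Ksp = (0.315×10^-3)(2.398×10^-6) / 6.310×10^-9 = 0.120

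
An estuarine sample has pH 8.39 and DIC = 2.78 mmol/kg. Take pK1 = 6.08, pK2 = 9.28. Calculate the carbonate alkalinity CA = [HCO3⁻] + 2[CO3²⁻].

CA = [HCO3⁻] + 2[CO3²⁻] = (α₁ + 2α₂)·DIC
At pH 8.39: [H⁺]/K1 = 10^-2.31 = 0.0048978, K2/[H⁺] = 10^-0.89 = 0.12882
α₁ = 1/(1 + 0.0048978 + 0.12882) = 1/1.1337 = 0.8820; α₂ = α₁·K2/[H⁺] = 0.1136
α₁ + 2α₂ = 1.1093
CA = 1.1093 × 2.78 = 3.08 mmol/kg

CA = 3.08 mmol/kg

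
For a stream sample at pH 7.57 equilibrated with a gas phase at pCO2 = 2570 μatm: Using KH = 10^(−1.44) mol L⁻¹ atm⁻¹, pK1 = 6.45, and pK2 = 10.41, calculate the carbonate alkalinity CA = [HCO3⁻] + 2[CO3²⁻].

[CO2*] = KH · pCO2 = 10^(−1.44) × 2570×10^-6 = 9.331×10^-5 mol/L
α₀ = 1/(1 + K1/[H⁺] + K1K2/[H⁺]²) = 1/(1 + 10^+1.12 + 10^-1.72) = 0.07041
DIC = [CO2*]/α₀ = 9.331×10^-5 / 0.07041 = 1.325 mmol/L
CA = (α₁ + 2α₂)·DIC = (0.9282 + 2×0.001342) × 1.325 = 1.23 mmol/L

CA = 1.23 mmol/L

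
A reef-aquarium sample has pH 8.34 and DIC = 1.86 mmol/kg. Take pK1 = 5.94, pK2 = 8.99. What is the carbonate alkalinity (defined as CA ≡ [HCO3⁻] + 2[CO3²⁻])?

CA = [HCO3⁻] + 2[CO3²⁻] = (α₁ + 2α₂)·DIC
At pH 8.34: [H⁺]/K1 = 10^-2.40 = 0.0039811, K2/[H⁺] = 10^-0.65 = 0.22387
α₁ = 1/(1 + 0.0039811 + 0.22387) = 1/1.2279 = 0.8144; α₂ = α₁·K2/[H⁺] = 0.1823
α₁ + 2α₂ = 1.1791
CA = 1.1791 × 1.86 = 2.19 mmol/kg

CA = 2.19 mmol/kg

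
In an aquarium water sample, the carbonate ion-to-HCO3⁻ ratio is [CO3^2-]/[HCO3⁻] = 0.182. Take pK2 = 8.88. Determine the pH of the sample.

From K2 = [H⁺][CO3^2-]/[HCO3⁻]:  pH = pK2 + log₁₀([CO3^2-]/[HCO3⁻])
log₁₀(0.182) = -0.740
pH = 8.88 + (-0.740) = 8.14

pH = 8.14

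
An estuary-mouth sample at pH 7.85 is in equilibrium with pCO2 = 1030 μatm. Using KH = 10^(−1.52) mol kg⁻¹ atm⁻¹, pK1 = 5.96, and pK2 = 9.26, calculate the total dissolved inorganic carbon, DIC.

DIC = 2.54 mmol/kg

[CO2*] = KH · pCO2 = 10^(−1.52) × 1030×10^-6 = 3.111×10^-5 mol/kg
α₀ = 1/(1 + K1/[H⁺] + K1K2/[H⁺]²) = 1/(1 + 10^+1.89 + 10^+0.48) = 0.01225
DIC = [CO2*]/α₀ = 3.111×10^-5 / 0.01225 = 2.54 mmol/kg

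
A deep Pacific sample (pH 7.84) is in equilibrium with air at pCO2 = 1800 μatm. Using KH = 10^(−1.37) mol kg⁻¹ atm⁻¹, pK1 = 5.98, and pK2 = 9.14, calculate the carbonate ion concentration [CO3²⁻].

[CO2*] = KH · pCO2 = 10^(−1.37) × 1800×10^-6 = 7.678×10^-5 mol/kg
α₀ = 1/(1 + K1/[H⁺] + K1K2/[H⁺]²) = 1/(1 + 10^+1.86 + 10^+0.56) = 0.01297
DIC = [CO2*]/α₀ = 7.678×10^-5 / 0.01297 = 5.918 mmol/kg
[CO3²⁻] = α₂·DIC; α₂ = 0.04711, so [CO3²⁻] = 0.04711 × 5.918 = 0.279 mmol/kg

[CO3²⁻] = 0.279 mmol/kg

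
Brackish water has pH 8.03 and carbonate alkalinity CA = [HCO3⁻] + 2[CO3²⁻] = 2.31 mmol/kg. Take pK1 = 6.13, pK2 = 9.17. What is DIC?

CA = [HCO3⁻] + 2[CO3²⁻] = (α₁ + 2α₂)·DIC
At pH 8.03: [H⁺]/K1 = 10^-1.90 = 0.012589, K2/[H⁺] = 10^-1.14 = 0.072444
α₁ = 1/(1 + 0.012589 + 0.072444) = 1/1.0850 = 0.9216; α₂ = α₁·K2/[H⁺] = 0.06677
α₁ + 2α₂ = 1.0552
DIC = CA / (α₁ + 2α₂) = 2.31 / 1.0552 = 2.19 mmol/kg

DIC = 2.19 mmol/kg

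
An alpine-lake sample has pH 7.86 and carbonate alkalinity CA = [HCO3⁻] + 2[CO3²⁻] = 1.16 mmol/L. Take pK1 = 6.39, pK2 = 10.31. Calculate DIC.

CA = [HCO3⁻] + 2[CO3²⁻] = (α₁ + 2α₂)·DIC
At pH 7.86: [H⁺]/K1 = 10^-1.47 = 0.033884, K2/[H⁺] = 10^-2.45 = 0.0035481
α₁ = 1/(1 + 0.033884 + 0.0035481) = 1/1.0374 = 0.9639; α₂ = α₁·K2/[H⁺] = 0.003420
α₁ + 2α₂ = 0.9708
DIC = CA / (α₁ + 2α₂) = 1.16 / 0.9708 = 1.19 mmol/L

DIC = 1.19 mmol/L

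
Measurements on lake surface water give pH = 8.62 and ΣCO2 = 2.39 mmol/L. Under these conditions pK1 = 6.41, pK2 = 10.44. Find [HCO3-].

[HCO3⁻] = 2.34 mmol/L

α₁ = 1 / (1 + [H⁺]/K1 + K2/[H⁺]) = 1 / (1 + 10^-2.21 + 10^-1.82)
   = 1 / (1 + 0.0061660 + 0.015136) = 1/1.0213 = 0.9791
[HCO3⁻] = α₁ × DIC = 0.9791 × 2.39 = 2.34 mmol/L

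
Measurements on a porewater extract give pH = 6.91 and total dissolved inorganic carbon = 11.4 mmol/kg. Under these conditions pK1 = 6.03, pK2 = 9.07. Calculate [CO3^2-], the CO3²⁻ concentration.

α₂ = 1 / (1 + [H⁺]/K2 + [H⁺]²/(K1K2)) = 1 / (1 + 10^+2.16 + 10^+1.28)
   = 1 / (1 + 144.54 + 19.055) = 1/164.60 = 0.006075
[CO3²⁻] = α₂ × DIC = 0.006075 × 11.4 = 0.0693 mmol/kg

[CO3²⁻] = 0.0693 mmol/kg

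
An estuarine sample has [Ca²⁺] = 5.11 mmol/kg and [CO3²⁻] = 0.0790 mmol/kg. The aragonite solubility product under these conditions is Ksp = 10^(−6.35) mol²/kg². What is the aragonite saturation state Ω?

Ω = 0.904

Ksp = 10^(−6.35) = 4.467×10^-7
Ω = [Ca²⁺][CO3²⁻]/Ksp = (5.11×10^-3)(0.0790×10^-3) / 4.467×10^-7 = 0.904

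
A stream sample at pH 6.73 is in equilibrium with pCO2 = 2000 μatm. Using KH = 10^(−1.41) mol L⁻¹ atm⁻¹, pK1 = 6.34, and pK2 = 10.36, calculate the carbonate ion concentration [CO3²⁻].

[CO3²⁻] = 0.0448 μmol/L

[CO2*] = KH · pCO2 = 10^(−1.41) × 2000×10^-6 = 7.781×10^-5 mol/L
α₀ = 1/(1 + K1/[H⁺] + K1K2/[H⁺]²) = 1/(1 + 10^+0.39 + 10^-3.24) = 0.2894
DIC = [CO2*]/α₀ = 7.781×10^-5 / 0.2894 = 0.2689 mmol/L
[CO3²⁻] = α₂·DIC; α₂ = 0.0001665, so [CO3²⁻] = 0.0001665 × 0.2689 = 4.48×10^-5 mmol/L = 0.0448 μmol/L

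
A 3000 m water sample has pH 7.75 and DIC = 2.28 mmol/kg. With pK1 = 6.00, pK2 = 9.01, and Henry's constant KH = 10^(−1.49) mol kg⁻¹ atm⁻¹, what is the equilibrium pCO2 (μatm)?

α₀ = 1 / (1 + K1/[H⁺] + K1K2/[H⁺]²) = 1 / (1 + 10^+1.75 + 10^+0.49)
   = 1 / (1 + 56.234 + 3.0903) = 1/60.324 = 0.01658
[CO2*] = α₀ × DIC = 0.01658 × 2.28 = 0.03780 mmol/kg
pCO2 = [CO2*]/KH = 3.780×10^-5 / 3.236×10^-2 = 1170 μatm

pCO2 = 1170 μatm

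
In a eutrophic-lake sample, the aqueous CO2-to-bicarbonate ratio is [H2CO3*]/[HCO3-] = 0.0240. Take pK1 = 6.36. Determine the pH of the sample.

From K1 = [H⁺][HCO3-]/[H2CO3*]:  pH = pK1 − log₁₀([H2CO3*]/[HCO3-])
log₁₀(0.0240) = -1.620
pH = 6.36 − (-1.620) = 7.98

pH = 7.98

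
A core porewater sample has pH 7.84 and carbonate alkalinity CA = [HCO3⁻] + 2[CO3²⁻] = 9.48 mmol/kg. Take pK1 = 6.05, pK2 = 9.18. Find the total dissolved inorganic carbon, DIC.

CA = [HCO3⁻] + 2[CO3²⁻] = (α₁ + 2α₂)·DIC
At pH 7.84: [H⁺]/K1 = 10^-1.79 = 0.016218, K2/[H⁺] = 10^-1.34 = 0.045709
α₁ = 1/(1 + 0.016218 + 0.045709) = 1/1.0619 = 0.9417; α₂ = α₁·K2/[H⁺] = 0.04304
α₁ + 2α₂ = 1.0278
DIC = CA / (α₁ + 2α₂) = 9.48 / 1.0278 = 9.22 mmol/kg

DIC = 9.22 mmol/kg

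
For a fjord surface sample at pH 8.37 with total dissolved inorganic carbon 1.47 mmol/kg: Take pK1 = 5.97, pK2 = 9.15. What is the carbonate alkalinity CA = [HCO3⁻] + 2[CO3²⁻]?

CA = 1.67 mmol/kg

CA = [HCO3⁻] + 2[CO3²⁻] = (α₁ + 2α₂)·DIC
At pH 8.37: [H⁺]/K1 = 10^-2.40 = 0.0039811, K2/[H⁺] = 10^-0.78 = 0.16596
α₁ = 1/(1 + 0.0039811 + 0.16596) = 1/1.1699 = 0.8547; α₂ = α₁·K2/[H⁺] = 0.1419
α₁ + 2α₂ = 1.1384
CA = 1.1384 × 1.47 = 1.67 mmol/kg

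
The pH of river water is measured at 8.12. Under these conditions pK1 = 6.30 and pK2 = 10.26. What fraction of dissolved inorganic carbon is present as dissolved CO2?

α₀ = 0.0148

α₀ = 1 / (1 + K1/[H⁺] + K1K2/[H⁺]²) = 1 / (1 + 10^+1.82 + 10^-0.32)
   = 1 / (1 + 66.069 + 0.47863) = 1/67.548 = 0.01480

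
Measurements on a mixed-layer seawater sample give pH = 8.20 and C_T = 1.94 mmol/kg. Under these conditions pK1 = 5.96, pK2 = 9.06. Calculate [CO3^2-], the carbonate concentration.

[CO3²⁻] = 0.234 mmol/kg

α₂ = 1 / (1 + [H⁺]/K2 + [H⁺]²/(K1K2)) = 1 / (1 + 10^+0.86 + 10^-1.38)
   = 1 / (1 + 7.2444 + 0.041687) = 1/8.2860 = 0.1207
[CO3²⁻] = α₂ × DIC = 0.1207 × 1.94 = 0.234 mmol/kg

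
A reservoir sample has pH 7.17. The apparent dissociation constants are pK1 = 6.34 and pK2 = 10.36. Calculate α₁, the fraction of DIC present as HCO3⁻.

α₁ = 0.871

α₁ = 1 / (1 + [H⁺]/K1 + K2/[H⁺]) = 1 / (1 + 10^-0.83 + 10^-3.19)
   = 1 / (1 + 0.14791 + 0.00064565) = 1/1.1486 = 0.8707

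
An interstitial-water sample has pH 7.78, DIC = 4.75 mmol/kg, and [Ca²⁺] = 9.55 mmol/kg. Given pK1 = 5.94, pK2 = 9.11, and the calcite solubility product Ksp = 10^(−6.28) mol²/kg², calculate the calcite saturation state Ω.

α₂ = 1 / (1 + [H⁺]/K2 + [H⁺]²/(K1K2)) = 1 / (1 + 10^+1.33 + 10^-0.51)
   = 1 / (1 + 21.380 + 0.30903) = 1/22.689 = 0.04407
[CO3²⁻] = α₂ × DIC = 0.04407 × 4.75 = 0.2094 mmol/kg
Ksp = 10^(−6.28) = 5.248×10^-7
Ω = [Ca²⁺][CO3²⁻]/Ksp = (9.55×10^-3)(2.094×10^-4) / 5.248×10^-7 = 3.81

Ω = 3.81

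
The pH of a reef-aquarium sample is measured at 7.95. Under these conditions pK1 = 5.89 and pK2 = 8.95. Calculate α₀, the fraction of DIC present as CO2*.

α₀ = 0.00786

α₀ = 1 / (1 + K1/[H⁺] + K1K2/[H⁺]²) = 1 / (1 + 10^+2.06 + 10^+1.06)
   = 1 / (1 + 114.82 + 11.482) = 1/127.30 = 0.007856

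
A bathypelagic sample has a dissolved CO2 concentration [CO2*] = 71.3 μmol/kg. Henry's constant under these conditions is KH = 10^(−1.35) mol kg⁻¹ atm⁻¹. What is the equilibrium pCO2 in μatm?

pCO2 = 1600 μatm

KH = 10^(−1.35) = 4.467×10^-2 mol kg⁻¹ atm⁻¹
pCO2 = [CO2*]/KH = 71.3×10^-6 / 4.467×10^-2 = 1.60×10^-3 atm = 1600 μatm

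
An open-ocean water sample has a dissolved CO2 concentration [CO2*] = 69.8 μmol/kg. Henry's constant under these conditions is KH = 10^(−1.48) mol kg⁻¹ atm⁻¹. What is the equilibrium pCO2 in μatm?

pCO2 = 2110 μatm

KH = 10^(−1.48) = 3.311×10^-2 mol kg⁻¹ atm⁻¹
pCO2 = [CO2*]/KH = 69.8×10^-6 / 3.311×10^-2 = 2.11×10^-3 atm = 2110 μatm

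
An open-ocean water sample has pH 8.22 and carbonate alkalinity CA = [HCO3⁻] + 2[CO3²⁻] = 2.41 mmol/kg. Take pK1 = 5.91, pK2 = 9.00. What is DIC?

DIC = 2.12 mmol/kg

CA = [HCO3⁻] + 2[CO3²⁻] = (α₁ + 2α₂)·DIC
At pH 8.22: [H⁺]/K1 = 10^-2.31 = 0.0048978, K2/[H⁺] = 10^-0.78 = 0.16596
α₁ = 1/(1 + 0.0048978 + 0.16596) = 1/1.1709 = 0.8541; α₂ = α₁·K2/[H⁺] = 0.1417
α₁ + 2α₂ = 1.1376
DIC = CA / (α₁ + 2α₂) = 2.41 / 1.1376 = 2.12 mmol/kg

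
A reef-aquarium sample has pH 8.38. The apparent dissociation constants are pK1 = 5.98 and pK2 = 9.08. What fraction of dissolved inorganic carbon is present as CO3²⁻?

α₂ = 0.166

α₂ = 1 / (1 + [H⁺]/K2 + [H⁺]²/(K1K2)) = 1 / (1 + 10^+0.70 + 10^-1.70)
   = 1 / (1 + 5.0119 + 0.019953) = 1/6.0318 = 0.1658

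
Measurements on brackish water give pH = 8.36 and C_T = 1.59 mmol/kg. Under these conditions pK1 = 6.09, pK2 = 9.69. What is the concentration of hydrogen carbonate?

[HCO3⁻] = 1.51 mmol/kg

α₁ = 1 / (1 + [H⁺]/K1 + K2/[H⁺]) = 1 / (1 + 10^-2.27 + 10^-1.33)
   = 1 / (1 + 0.0053703 + 0.046774) = 1/1.0521 = 0.9504
[HCO3⁻] = α₁ × DIC = 0.9504 × 1.59 = 1.51 mmol/kg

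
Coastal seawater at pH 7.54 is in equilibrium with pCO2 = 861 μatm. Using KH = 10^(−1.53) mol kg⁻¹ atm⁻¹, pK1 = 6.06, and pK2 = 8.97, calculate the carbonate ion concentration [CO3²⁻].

[CO3²⁻] = 0.0285 mmol/kg

[CO2*] = KH · pCO2 = 10^(−1.53) × 861×10^-6 = 2.541×10^-5 mol/kg
α₀ = 1/(1 + K1/[H⁺] + K1K2/[H⁺]²) = 1/(1 + 10^+1.48 + 10^+0.05) = 0.03094
DIC = [CO2*]/α₀ = 2.541×10^-5 / 0.03094 = 0.8213 mmol/kg
[CO3²⁻] = α₂·DIC; α₂ = 0.03471, so [CO3²⁻] = 0.03471 × 0.8213 = 0.0285 mmol/kg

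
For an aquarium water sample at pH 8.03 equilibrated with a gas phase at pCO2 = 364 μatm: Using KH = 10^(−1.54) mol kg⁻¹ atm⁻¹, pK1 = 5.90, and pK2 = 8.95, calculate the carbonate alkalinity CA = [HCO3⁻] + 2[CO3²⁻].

[CO2*] = KH · pCO2 = 10^(−1.54) × 364×10^-6 = 1.050×10^-5 mol/kg
α₀ = 1/(1 + K1/[H⁺] + K1K2/[H⁺]²) = 1/(1 + 10^+2.13 + 10^+1.21) = 0.006574
DIC = [CO2*]/α₀ = 1.050×10^-5 / 0.006574 = 1.597 mmol/kg
CA = (α₁ + 2α₂)·DIC = (0.8868 + 2×0.1066) × 1.597 = 1.76 mmol/kg

CA = 1.76 mmol/kg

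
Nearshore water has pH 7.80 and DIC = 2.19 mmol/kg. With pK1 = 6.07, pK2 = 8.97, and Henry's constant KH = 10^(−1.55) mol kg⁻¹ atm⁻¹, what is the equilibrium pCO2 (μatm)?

pCO2 = 1330 μatm

α₀ = 1 / (1 + K1/[H⁺] + K1K2/[H⁺]²) = 1 / (1 + 10^+1.73 + 10^+0.56)
   = 1 / (1 + 53.703 + 3.6308) = 1/58.334 = 0.01714
[CO2*] = α₀ × DIC = 0.01714 × 2.19 = 0.03754 mmol/kg
pCO2 = [CO2*]/KH = 3.754×10^-5 / 2.818×10^-2 = 1330 μatm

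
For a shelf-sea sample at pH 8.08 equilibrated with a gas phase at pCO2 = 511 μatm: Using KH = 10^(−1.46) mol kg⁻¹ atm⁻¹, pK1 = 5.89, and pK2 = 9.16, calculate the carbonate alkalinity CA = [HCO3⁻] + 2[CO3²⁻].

[CO2*] = KH · pCO2 = 10^(−1.46) × 511×10^-6 = 1.772×10^-5 mol/kg
α₀ = 1/(1 + K1/[H⁺] + K1K2/[H⁺]²) = 1/(1 + 10^+2.19 + 10^+1.11) = 0.005925
DIC = [CO2*]/α₀ = 1.772×10^-5 / 0.005925 = 2.990 mmol/kg
CA = (α₁ + 2α₂)·DIC = (0.9177 + 2×0.07633) × 2.990 = 3.20 mmol/kg

CA = 3.20 mmol/kg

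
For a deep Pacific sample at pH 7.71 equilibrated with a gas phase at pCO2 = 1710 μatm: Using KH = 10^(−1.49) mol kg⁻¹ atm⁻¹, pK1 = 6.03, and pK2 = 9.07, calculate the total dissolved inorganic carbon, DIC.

[CO2*] = KH · pCO2 = 10^(−1.49) × 1710×10^-6 = 5.533×10^-5 mol/kg
α₀ = 1/(1 + K1/[H⁺] + K1K2/[H⁺]²) = 1/(1 + 10^+1.68 + 10^+0.32) = 0.01963
DIC = [CO2*]/α₀ = 5.533×10^-5 / 0.01963 = 2.82 mmol/kg

DIC = 2.82 mmol/kg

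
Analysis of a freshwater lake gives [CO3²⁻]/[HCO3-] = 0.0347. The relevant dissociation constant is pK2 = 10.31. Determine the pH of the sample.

pH = 8.85

From K2 = [H⁺][CO3²⁻]/[HCO3-]:  pH = pK2 + log₁₀([CO3²⁻]/[HCO3-])
log₁₀(0.0347) = -1.460
pH = 10.31 + (-1.460) = 8.85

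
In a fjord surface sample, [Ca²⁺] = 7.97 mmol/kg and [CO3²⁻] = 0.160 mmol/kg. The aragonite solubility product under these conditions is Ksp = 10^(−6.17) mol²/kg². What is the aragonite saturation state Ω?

Ksp = 10^(−6.17) = 6.761×10^-7
Ω = [Ca²⁺][CO3²⁻]/Ksp = (7.97×10^-3)(0.160×10^-3) / 6.761×10^-7 = 1.89

Ω = 1.89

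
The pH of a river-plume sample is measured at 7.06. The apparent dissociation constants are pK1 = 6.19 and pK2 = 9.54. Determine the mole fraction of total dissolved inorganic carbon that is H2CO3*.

α₀ = 1 / (1 + K1/[H⁺] + K1K2/[H⁺]²) = 1 / (1 + 10^+0.87 + 10^-1.61)
   = 1 / (1 + 7.4131 + 0.024547) = 1/8.4376 = 0.1185

α₀ = 0.119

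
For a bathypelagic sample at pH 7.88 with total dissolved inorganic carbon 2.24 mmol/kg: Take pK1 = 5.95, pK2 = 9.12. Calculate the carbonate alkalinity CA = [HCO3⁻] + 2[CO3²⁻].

CA = 2.34 mmol/kg

CA = [HCO3⁻] + 2[CO3²⁻] = (α₁ + 2α₂)·DIC
At pH 7.88: [H⁺]/K1 = 10^-1.93 = 0.011749, K2/[H⁺] = 10^-1.24 = 0.057544
α₁ = 1/(1 + 0.011749 + 0.057544) = 1/1.0693 = 0.9352; α₂ = α₁·K2/[H⁺] = 0.05381
α₁ + 2α₂ = 1.0428
CA = 1.0428 × 2.24 = 2.34 mmol/kg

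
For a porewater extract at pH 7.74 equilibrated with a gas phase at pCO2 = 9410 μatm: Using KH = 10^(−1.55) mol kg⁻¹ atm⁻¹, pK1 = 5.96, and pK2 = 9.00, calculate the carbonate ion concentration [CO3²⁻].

[CO2*] = KH · pCO2 = 10^(−1.55) × 9410×10^-6 = 2.652×10^-4 mol/kg
α₀ = 1/(1 + K1/[H⁺] + K1K2/[H⁺]²) = 1/(1 + 10^+1.78 + 10^+0.52) = 0.01549
DIC = [CO2*]/α₀ = 2.652×10^-4 / 0.01549 = 17.12 mmol/kg
[CO3²⁻] = α₂·DIC; α₂ = 0.05128, so [CO3²⁻] = 0.05128 × 17.12 = 0.878 mmol/kg

[CO3²⁻] = 0.878 mmol/kg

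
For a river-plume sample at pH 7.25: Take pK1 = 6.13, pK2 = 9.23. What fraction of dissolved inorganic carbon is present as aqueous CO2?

α₀ = 0.0698

α₀ = 1 / (1 + K1/[H⁺] + K1K2/[H⁺]²) = 1 / (1 + 10^+1.12 + 10^-0.86)
   = 1 / (1 + 13.183 + 0.13804) = 1/14.321 = 0.06983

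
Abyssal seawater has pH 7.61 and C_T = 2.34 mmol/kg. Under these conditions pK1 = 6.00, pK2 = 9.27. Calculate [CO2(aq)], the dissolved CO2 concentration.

α₀ = 1 / (1 + K1/[H⁺] + K1K2/[H⁺]²) = 1 / (1 + 10^+1.61 + 10^-0.05)
   = 1 / (1 + 40.738 + 0.89125) = 1/42.629 = 0.02346
[CO2*] = α₀ × DIC = 0.02346 × 2.34 = 0.0549 mmol/kg

[CO2*] = 0.0549 mmol/kg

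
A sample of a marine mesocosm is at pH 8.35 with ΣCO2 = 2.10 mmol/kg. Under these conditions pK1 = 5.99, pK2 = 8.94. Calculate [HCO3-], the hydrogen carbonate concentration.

α₁ = 1 / (1 + [H⁺]/K1 + K2/[H⁺]) = 1 / (1 + 10^-2.36 + 10^-0.59)
   = 1 / (1 + 0.0043652 + 0.25704) = 1/1.2614 = 0.7928
[HCO3⁻] = α₁ × DIC = 0.7928 × 2.10 = 1.66 mmol/kg

[HCO3⁻] = 1.66 mmol/kg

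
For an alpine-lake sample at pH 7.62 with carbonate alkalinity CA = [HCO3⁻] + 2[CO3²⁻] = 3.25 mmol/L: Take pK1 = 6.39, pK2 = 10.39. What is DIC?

CA = [HCO3⁻] + 2[CO3²⁻] = (α₁ + 2α₂)·DIC
At pH 7.62: [H⁺]/K1 = 10^-1.23 = 0.058884, K2/[H⁺] = 10^-2.77 = 0.0016982
α₁ = 1/(1 + 0.058884 + 0.0016982) = 1/1.0606 = 0.9429; α₂ = α₁·K2/[H⁺] = 0.001601
α₁ + 2α₂ = 0.9461
DIC = CA / (α₁ + 2α₂) = 3.25 / 0.9461 = 3.44 mmol/L

DIC = 3.44 mmol/L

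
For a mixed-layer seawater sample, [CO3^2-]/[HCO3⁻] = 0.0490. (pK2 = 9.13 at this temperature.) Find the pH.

pH = 7.82

From K2 = [H⁺][CO3^2-]/[HCO3⁻]:  pH = pK2 + log₁₀([CO3^2-]/[HCO3⁻])
log₁₀(0.0490) = -1.310
pH = 9.13 + (-1.310) = 7.82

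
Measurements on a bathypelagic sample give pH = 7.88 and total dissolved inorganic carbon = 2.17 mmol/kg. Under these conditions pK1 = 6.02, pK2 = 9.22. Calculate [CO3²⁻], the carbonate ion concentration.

[CO3²⁻] = 0.0936 mmol/kg

α₂ = 1 / (1 + [H⁺]/K2 + [H⁺]²/(K1K2)) = 1 / (1 + 10^+1.34 + 10^-0.52)
   = 1 / (1 + 21.878 + 0.30200) = 1/23.180 = 0.04314
[CO3²⁻] = α₂ × DIC = 0.04314 × 2.17 = 0.0936 mmol/kg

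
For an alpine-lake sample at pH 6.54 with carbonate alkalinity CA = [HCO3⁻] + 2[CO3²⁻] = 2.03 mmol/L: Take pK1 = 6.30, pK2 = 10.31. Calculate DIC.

DIC = 3.20 mmol/L

CA = [HCO3⁻] + 2[CO3²⁻] = (α₁ + 2α₂)·DIC
At pH 6.54: [H⁺]/K1 = 10^-0.24 = 0.57544, K2/[H⁺] = 10^-3.77 = 0.00016982
α₁ = 1/(1 + 0.57544 + 0.00016982) = 1/1.5756 = 0.6347; α₂ = α₁·K2/[H⁺] = 0.0001078
α₁ + 2α₂ = 0.6349
DIC = CA / (α₁ + 2α₂) = 2.03 / 0.6349 = 3.20 mmol/L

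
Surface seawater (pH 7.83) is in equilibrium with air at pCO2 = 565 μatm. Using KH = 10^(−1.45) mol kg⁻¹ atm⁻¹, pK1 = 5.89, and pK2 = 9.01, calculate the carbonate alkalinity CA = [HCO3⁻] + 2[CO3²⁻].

[CO2*] = KH · pCO2 = 10^(−1.45) × 565×10^-6 = 2.005×10^-5 mol/kg
α₀ = 1/(1 + K1/[H⁺] + K1K2/[H⁺]²) = 1/(1 + 10^+1.94 + 10^+0.76) = 0.01066
DIC = [CO2*]/α₀ = 2.005×10^-5 / 0.01066 = 1.881 mmol/kg
CA = (α₁ + 2α₂)·DIC = (0.9280 + 2×0.06131) × 1.881 = 1.98 mmol/kg

CA = 1.98 mmol/kg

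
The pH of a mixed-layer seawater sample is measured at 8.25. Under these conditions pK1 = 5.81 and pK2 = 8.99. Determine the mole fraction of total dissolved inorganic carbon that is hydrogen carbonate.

α₁ = 0.843

α₁ = 1 / (1 + [H⁺]/K1 + K2/[H⁺]) = 1 / (1 + 10^-2.44 + 10^-0.74)
   = 1 / (1 + 0.0036308 + 0.18197) = 1/1.1856 = 0.8435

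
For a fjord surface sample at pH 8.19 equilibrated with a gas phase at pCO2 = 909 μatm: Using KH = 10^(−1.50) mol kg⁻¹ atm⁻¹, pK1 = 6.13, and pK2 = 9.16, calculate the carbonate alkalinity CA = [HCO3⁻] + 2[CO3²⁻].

CA = 4.01 mmol/kg

[CO2*] = KH · pCO2 = 10^(−1.50) × 909×10^-6 = 2.875×10^-5 mol/kg
α₀ = 1/(1 + K1/[H⁺] + K1K2/[H⁺]²) = 1/(1 + 10^+2.06 + 10^+1.09) = 0.007805
DIC = [CO2*]/α₀ = 2.875×10^-5 / 0.007805 = 3.683 mmol/kg
CA = (α₁ + 2α₂)·DIC = (0.8962 + 2×0.09603) × 3.683 = 4.01 mmol/kg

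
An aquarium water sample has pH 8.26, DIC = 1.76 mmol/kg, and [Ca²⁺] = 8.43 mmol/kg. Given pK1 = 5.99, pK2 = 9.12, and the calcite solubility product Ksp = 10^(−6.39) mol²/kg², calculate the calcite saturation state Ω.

Ω = 4.40

α₂ = 1 / (1 + [H⁺]/K2 + [H⁺]²/(K1K2)) = 1 / (1 + 10^+0.86 + 10^-1.41)
   = 1 / (1 + 7.2444 + 0.038905) = 1/8.2833 = 0.1207
[CO3²⁻] = α₂ × DIC = 0.1207 × 1.76 = 0.2125 mmol/kg
Ksp = 10^(−6.39) = 4.074×10^-7
Ω = [Ca²⁺][CO3²⁻]/Ksp = (8.43×10^-3)(2.125×10^-4) / 4.074×10^-7 = 4.40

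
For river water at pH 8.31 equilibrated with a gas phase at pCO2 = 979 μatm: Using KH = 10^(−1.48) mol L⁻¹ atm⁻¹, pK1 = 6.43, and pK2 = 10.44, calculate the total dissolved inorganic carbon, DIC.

DIC = 2.51 mmol/L

[CO2*] = KH · pCO2 = 10^(−1.48) × 979×10^-6 = 3.242×10^-5 mol/L
α₀ = 1/(1 + K1/[H⁺] + K1K2/[H⁺]²) = 1/(1 + 10^+1.88 + 10^-0.25) = 0.01292
DIC = [CO2*]/α₀ = 3.242×10^-5 / 0.01292 = 2.51 mmol/L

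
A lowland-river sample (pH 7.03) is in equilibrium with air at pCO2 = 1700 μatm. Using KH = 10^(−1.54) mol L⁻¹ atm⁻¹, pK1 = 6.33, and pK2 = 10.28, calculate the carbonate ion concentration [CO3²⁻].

[CO2*] = KH · pCO2 = 10^(−1.54) × 1700×10^-6 = 4.903×10^-5 mol/L
α₀ = 1/(1 + K1/[H⁺] + K1K2/[H⁺]²) = 1/(1 + 10^+0.70 + 10^-2.55) = 0.1663
DIC = [CO2*]/α₀ = 4.903×10^-5 / 0.1663 = 0.2949 mmol/L
[CO3²⁻] = α₂·DIC; α₂ = 0.0004686, so [CO3²⁻] = 0.0004686 × 0.2949 = 0.000138 mmol/L = 0.138 μmol/L

[CO3²⁻] = 0.138 μmol/L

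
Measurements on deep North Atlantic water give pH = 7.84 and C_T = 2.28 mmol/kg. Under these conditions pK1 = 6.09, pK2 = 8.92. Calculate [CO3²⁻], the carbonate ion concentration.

[CO3²⁻] = 0.172 mmol/kg

α₂ = 1 / (1 + [H⁺]/K2 + [H⁺]²/(K1K2)) = 1 / (1 + 10^+1.08 + 10^-0.67)
   = 1 / (1 + 12.023 + 0.21380) = 1/13.236 = 0.07555
[CO3²⁻] = α₂ × DIC = 0.07555 × 2.28 = 0.172 mmol/kg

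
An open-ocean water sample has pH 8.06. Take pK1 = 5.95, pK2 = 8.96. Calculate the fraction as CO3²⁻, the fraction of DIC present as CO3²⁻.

α₂ = 1 / (1 + [H⁺]/K2 + [H⁺]²/(K1K2)) = 1 / (1 + 10^+0.90 + 10^-1.21)
   = 1 / (1 + 7.9433 + 0.061660) = 1/9.0049 = 0.1111

α₂ = 0.111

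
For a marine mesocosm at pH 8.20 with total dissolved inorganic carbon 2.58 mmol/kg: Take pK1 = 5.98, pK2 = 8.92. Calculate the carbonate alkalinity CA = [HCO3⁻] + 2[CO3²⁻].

CA = 2.98 mmol/kg

CA = [HCO3⁻] + 2[CO3²⁻] = (α₁ + 2α₂)·DIC
At pH 8.20: [H⁺]/K1 = 10^-2.22 = 0.0060256, K2/[H⁺] = 10^-0.72 = 0.19055
α₁ = 1/(1 + 0.0060256 + 0.19055) = 1/1.1966 = 0.8357; α₂ = α₁·K2/[H⁺] = 0.1592
α₁ + 2α₂ = 1.1542
CA = 1.1542 × 2.58 = 2.98 mmol/kg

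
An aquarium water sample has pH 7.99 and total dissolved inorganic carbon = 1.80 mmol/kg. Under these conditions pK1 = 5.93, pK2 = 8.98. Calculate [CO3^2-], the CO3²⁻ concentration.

[CO3²⁻] = 0.166 mmol/kg

α₂ = 1 / (1 + [H⁺]/K2 + [H⁺]²/(K1K2)) = 1 / (1 + 10^+0.99 + 10^-1.07)
   = 1 / (1 + 9.7724 + 0.085114) = 1/10.857 = 0.09210
[CO3²⁻] = α₂ × DIC = 0.09210 × 1.80 = 0.166 mmol/kg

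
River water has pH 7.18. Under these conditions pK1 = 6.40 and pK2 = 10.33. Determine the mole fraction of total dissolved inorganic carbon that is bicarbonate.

α₁ = 1 / (1 + [H⁺]/K1 + K2/[H⁺]) = 1 / (1 + 10^-0.78 + 10^-3.15)
   = 1 / (1 + 0.16596 + 0.00070795) = 1/1.1667 = 0.8571

α₁ = 0.857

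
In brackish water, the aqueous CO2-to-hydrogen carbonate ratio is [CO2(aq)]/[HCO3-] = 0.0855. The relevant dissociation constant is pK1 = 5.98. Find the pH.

From K1 = [H⁺][HCO3-]/[CO2(aq)]:  pH = pK1 − log₁₀([CO2(aq)]/[HCO3-])
log₁₀(0.0855) = -1.068
pH = 5.98 − (-1.068) = 7.05

pH = 7.05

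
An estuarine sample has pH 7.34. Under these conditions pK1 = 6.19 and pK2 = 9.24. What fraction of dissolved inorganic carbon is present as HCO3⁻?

α₁ = 1 / (1 + [H⁺]/K1 + K2/[H⁺]) = 1 / (1 + 10^-1.15 + 10^-1.90)
   = 1 / (1 + 0.070795 + 0.012589) = 1/1.0834 = 0.9230

α₁ = 0.923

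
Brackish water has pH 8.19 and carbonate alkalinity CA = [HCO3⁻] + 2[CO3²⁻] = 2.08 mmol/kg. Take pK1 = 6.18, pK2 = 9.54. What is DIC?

CA = [HCO3⁻] + 2[CO3²⁻] = (α₁ + 2α₂)·DIC
At pH 8.19: [H⁺]/K1 = 10^-2.01 = 0.0097724, K2/[H⁺] = 10^-1.35 = 0.044668
α₁ = 1/(1 + 0.0097724 + 0.044668) = 1/1.0544 = 0.9484; α₂ = α₁·K2/[H⁺] = 0.04236
α₁ + 2α₂ = 1.0331
DIC = CA / (α₁ + 2α₂) = 2.08 / 1.0331 = 2.01 mmol/kg

DIC = 2.01 mmol/kg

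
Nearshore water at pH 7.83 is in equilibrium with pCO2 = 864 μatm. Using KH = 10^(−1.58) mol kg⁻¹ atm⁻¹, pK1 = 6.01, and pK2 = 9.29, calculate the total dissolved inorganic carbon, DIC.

[CO2*] = KH · pCO2 = 10^(−1.58) × 864×10^-6 = 2.273×10^-5 mol/kg
α₀ = 1/(1 + K1/[H⁺] + K1K2/[H⁺]²) = 1/(1 + 10^+1.82 + 10^+0.36) = 0.01442
DIC = [CO2*]/α₀ = 2.273×10^-5 / 0.01442 = 1.58 mmol/kg

DIC = 1.58 mmol/kg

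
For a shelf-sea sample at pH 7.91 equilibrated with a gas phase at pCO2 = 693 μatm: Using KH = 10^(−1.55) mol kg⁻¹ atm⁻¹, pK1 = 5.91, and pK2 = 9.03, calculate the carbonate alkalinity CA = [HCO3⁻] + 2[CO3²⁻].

CA = 2.25 mmol/kg

[CO2*] = KH · pCO2 = 10^(−1.55) × 693×10^-6 = 1.953×10^-5 mol/kg
α₀ = 1/(1 + K1/[H⁺] + K1K2/[H⁺]²) = 1/(1 + 10^+2.00 + 10^+0.88) = 0.009209
DIC = [CO2*]/α₀ = 1.953×10^-5 / 0.009209 = 2.121 mmol/kg
CA = (α₁ + 2α₂)·DIC = (0.9209 + 2×0.06986) × 2.121 = 2.25 mmol/kg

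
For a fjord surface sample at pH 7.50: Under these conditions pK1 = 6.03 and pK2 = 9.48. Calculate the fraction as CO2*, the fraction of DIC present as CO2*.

α₀ = 1 / (1 + K1/[H⁺] + K1K2/[H⁺]²) = 1 / (1 + 10^+1.47 + 10^-0.51)
   = 1 / (1 + 29.512 + 0.30903) = 1/30.821 = 0.03245

α₀ = 0.0324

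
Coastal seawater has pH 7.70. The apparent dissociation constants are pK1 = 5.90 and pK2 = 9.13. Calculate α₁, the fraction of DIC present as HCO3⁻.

α₁ = 1 / (1 + [H⁺]/K1 + K2/[H⁺]) = 1 / (1 + 10^-1.80 + 10^-1.43)
   = 1 / (1 + 0.015849 + 0.037154) = 1/1.0530 = 0.9497

α₁ = 0.950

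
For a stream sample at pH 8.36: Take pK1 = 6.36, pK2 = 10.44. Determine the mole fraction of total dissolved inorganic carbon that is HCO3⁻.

α₁ = 0.982

α₁ = 1 / (1 + [H⁺]/K1 + K2/[H⁺]) = 1 / (1 + 10^-2.00 + 10^-2.08)
   = 1 / (1 + 0.010000 + 0.0083176) = 1/1.0183 = 0.9820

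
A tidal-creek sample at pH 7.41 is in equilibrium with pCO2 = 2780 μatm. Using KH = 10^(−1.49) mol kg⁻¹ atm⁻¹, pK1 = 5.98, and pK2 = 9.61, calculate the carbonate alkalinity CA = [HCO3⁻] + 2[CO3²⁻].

CA = 2.45 mmol/kg

[CO2*] = KH · pCO2 = 10^(−1.49) × 2780×10^-6 = 8.996×10^-5 mol/kg
α₀ = 1/(1 + K1/[H⁺] + K1K2/[H⁺]²) = 1/(1 + 10^+1.43 + 10^-0.77) = 0.03561
DIC = [CO2*]/α₀ = 8.996×10^-5 / 0.03561 = 2.527 mmol/kg
CA = (α₁ + 2α₂)·DIC = (0.9583 + 2×0.006047) × 2.527 = 2.45 mmol/kg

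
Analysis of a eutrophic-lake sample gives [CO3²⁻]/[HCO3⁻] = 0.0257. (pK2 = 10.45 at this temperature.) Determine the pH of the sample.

From K2 = [H⁺][CO3²⁻]/[HCO3⁻]:  pH = pK2 + log₁₀([CO3²⁻]/[HCO3⁻])
log₁₀(0.0257) = -1.590
pH = 10.45 + (-1.590) = 8.86

pH = 8.86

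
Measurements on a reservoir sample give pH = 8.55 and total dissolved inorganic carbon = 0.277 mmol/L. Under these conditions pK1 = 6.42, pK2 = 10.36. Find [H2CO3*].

[CO2*] = 2.01 μmol/L

α₀ = 1 / (1 + K1/[H⁺] + K1K2/[H⁺]²) = 1 / (1 + 10^+2.13 + 10^+0.32)
   = 1 / (1 + 134.90 + 2.0893) = 1/137.99 = 0.007247
[CO2*] = α₀ × DIC = 0.007247 × 0.277 = 0.00201 mmol/L = 2.01 μmol/L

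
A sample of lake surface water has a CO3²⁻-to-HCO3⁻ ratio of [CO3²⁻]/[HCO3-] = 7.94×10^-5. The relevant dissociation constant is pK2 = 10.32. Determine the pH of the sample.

pH = 6.22

From K2 = [H⁺][CO3²⁻]/[HCO3-]:  pH = pK2 + log₁₀([CO3²⁻]/[HCO3-])
log₁₀(7.94×10^-5) = -4.100
pH = 10.32 + (-4.100) = 6.22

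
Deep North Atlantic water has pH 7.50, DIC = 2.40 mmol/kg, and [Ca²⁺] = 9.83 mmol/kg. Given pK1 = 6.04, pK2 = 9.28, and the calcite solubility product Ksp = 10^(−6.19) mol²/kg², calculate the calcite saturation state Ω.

Ω = 0.577

α₂ = 1 / (1 + [H⁺]/K2 + [H⁺]²/(K1K2)) = 1 / (1 + 10^+1.78 + 10^+0.32)
   = 1 / (1 + 60.256 + 2.0893) = 1/63.345 = 0.01579
[CO3²⁻] = α₂ × DIC = 0.01579 × 2.40 = 0.03789 mmol/kg
Ksp = 10^(−6.19) = 6.457×10^-7
Ω = [Ca²⁺][CO3²⁻]/Ksp = (9.83×10^-3)(3.789×10^-5) / 6.457×10^-7 = 0.577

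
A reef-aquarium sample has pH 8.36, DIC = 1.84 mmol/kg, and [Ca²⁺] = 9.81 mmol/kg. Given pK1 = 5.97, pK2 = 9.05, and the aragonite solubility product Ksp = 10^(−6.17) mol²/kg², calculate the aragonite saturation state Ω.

Ω = 4.51

α₂ = 1 / (1 + [H⁺]/K2 + [H⁺]²/(K1K2)) = 1 / (1 + 10^+0.69 + 10^-1.70)
   = 1 / (1 + 4.8978 + 0.019953) = 1/5.9177 = 0.1690
[CO3²⁻] = α₂ × DIC = 0.1690 × 1.84 = 0.3109 mmol/kg
Ksp = 10^(−6.17) = 6.761×10^-7
Ω = [Ca²⁺][CO3²⁻]/Ksp = (9.81×10^-3)(3.109×10^-4) / 6.761×10^-7 = 4.51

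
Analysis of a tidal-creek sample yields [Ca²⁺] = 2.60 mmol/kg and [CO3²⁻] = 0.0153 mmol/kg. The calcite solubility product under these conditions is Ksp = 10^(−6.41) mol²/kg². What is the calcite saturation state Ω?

Ksp = 10^(−6.41) = 3.890×10^-7
Ω = [Ca²⁺][CO3²⁻]/Ksp = (2.60×10^-3)(0.0153×10^-3) / 3.890×10^-7 = 0.102

Ω = 0.102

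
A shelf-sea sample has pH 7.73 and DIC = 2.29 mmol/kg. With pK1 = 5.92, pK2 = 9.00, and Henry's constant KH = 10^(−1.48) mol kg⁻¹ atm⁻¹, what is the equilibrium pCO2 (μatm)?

α₀ = 1 / (1 + K1/[H⁺] + K1K2/[H⁺]²) = 1 / (1 + 10^+1.81 + 10^+0.54)
   = 1 / (1 + 64.565 + 3.4674) = 1/69.033 = 0.01449
[CO2*] = α₀ × DIC = 0.01449 × 2.29 = 0.03317 mmol/kg
pCO2 = [CO2*]/KH = 3.317×10^-5 / 3.311×10^-2 = 1000 μatm

pCO2 = 1000 μatm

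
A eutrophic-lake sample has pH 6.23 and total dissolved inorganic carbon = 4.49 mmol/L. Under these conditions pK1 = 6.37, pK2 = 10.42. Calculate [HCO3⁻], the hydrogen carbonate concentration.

[HCO3⁻] = 1.89 mmol/L

α₁ = 1 / (1 + [H⁺]/K1 + K2/[H⁺]) = 1 / (1 + 10^+0.14 + 10^-4.19)
   = 1 / (1 + 1.3804 + 6.4565×10^-5) = 1/2.3804 = 0.4201
[HCO3⁻] = α₁ × DIC = 0.4201 × 4.49 = 1.89 mmol/L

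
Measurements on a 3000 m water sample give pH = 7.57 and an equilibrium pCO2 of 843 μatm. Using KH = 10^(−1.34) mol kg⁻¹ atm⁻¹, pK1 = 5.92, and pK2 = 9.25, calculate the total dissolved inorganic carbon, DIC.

[CO2*] = KH · pCO2 = 10^(−1.34) × 843×10^-6 = 3.853×10^-5 mol/kg
α₀ = 1/(1 + K1/[H⁺] + K1K2/[H⁺]²) = 1/(1 + 10^+1.65 + 10^-0.03) = 0.02146
DIC = [CO2*]/α₀ = 3.853×10^-5 / 0.02146 = 1.80 mmol/kg

DIC = 1.80 mmol/kg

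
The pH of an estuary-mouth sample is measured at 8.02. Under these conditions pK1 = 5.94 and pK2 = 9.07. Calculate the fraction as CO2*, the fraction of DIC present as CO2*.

α₀ = 1 / (1 + K1/[H⁺] + K1K2/[H⁺]²) = 1 / (1 + 10^+2.08 + 10^+1.03)
   = 1 / (1 + 120.23 + 10.715) = 1/131.94 = 0.007579

α₀ = 0.00758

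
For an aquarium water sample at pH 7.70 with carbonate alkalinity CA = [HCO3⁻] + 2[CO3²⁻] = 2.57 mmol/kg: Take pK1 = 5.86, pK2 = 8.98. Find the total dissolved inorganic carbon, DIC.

DIC = 2.48 mmol/kg

CA = [HCO3⁻] + 2[CO3²⁻] = (α₁ + 2α₂)·DIC
At pH 7.70: [H⁺]/K1 = 10^-1.84 = 0.014454, K2/[H⁺] = 10^-1.28 = 0.052481
α₁ = 1/(1 + 0.014454 + 0.052481) = 1/1.0669 = 0.9373; α₂ = α₁·K2/[H⁺] = 0.04919
α₁ + 2α₂ = 1.0356
DIC = CA / (α₁ + 2α₂) = 2.57 / 1.0356 = 2.48 mmol/kg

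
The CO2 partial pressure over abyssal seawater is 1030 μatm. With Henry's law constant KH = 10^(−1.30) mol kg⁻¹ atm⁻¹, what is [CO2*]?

[CO2*] = 51.6 μmol/kg

KH = 10^(−1.30) = 5.012×10^-2 mol kg⁻¹ atm⁻¹
[CO2*] = KH · pCO2 = 5.012×10^-2 × 1030×10^-6 atm = 5.16×10^-5 mol/kg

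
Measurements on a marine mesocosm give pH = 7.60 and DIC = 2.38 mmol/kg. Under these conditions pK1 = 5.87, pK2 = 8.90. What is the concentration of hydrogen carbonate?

α₁ = 1 / (1 + [H⁺]/K1 + K2/[H⁺]) = 1 / (1 + 10^-1.73 + 10^-1.30)
   = 1 / (1 + 0.018621 + 0.050119) = 1/1.0687 = 0.9357
[HCO3⁻] = α₁ × DIC = 0.9357 × 2.38 = 2.23 mmol/kg

[HCO3⁻] = 2.23 mmol/kg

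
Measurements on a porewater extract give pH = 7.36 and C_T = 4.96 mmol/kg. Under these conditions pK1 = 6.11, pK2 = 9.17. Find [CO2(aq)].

[CO2*] = 0.260 mmol/kg

α₀ = 1 / (1 + K1/[H⁺] + K1K2/[H⁺]²) = 1 / (1 + 10^+1.25 + 10^-0.56)
   = 1 / (1 + 17.783 + 0.27542) = 1/19.058 = 0.05247
[CO2*] = α₀ × DIC = 0.05247 × 4.96 = 0.260 mmol/kg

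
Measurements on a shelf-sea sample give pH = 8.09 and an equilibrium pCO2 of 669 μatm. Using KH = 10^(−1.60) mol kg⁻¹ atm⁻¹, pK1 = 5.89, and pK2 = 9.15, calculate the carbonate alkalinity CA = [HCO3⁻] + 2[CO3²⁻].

[CO2*] = KH · pCO2 = 10^(−1.60) × 669×10^-6 = 1.680×10^-5 mol/kg
α₀ = 1/(1 + K1/[H⁺] + K1K2/[H⁺]²) = 1/(1 + 10^+2.20 + 10^+1.14) = 0.005771
DIC = [CO2*]/α₀ = 1.680×10^-5 / 0.005771 = 2.912 mmol/kg
CA = (α₁ + 2α₂)·DIC = (0.9146 + 2×0.07966) × 2.912 = 3.13 mmol/kg

CA = 3.13 mmol/kg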